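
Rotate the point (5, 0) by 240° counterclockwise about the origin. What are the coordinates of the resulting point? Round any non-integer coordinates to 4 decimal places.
(-2.5000, -4.3301)

Rotation matrix R(θ) = [[cos θ, -sin θ], [sin θ, cos θ]]; for θ = 240°:
R = [[-1/2, √3/2], [-√3/2, -1/2]]
Result: R × [5, 0]ᵀ = [-1/2·5 + (√3/2)·0, -√3/2·5 + (-1/2)·0]ᵀ = (-2.5000, -4.3301)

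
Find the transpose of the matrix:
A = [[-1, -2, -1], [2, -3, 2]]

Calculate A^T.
[[-1, 2], [-2, -3], [-1, 2]]

The transpose sends entry (i,j) to (j,i); rows become columns.
Row 0 of A: [-1, -2, -1] -> column 0 of A^T.
Row 1 of A: [2, -3, 2] -> column 1 of A^T.
A^T = [[-1, 2], [-2, -3], [-1, 2]]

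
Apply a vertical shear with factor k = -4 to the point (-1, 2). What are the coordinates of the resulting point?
(-1, 6)

Shear matrix for vertical shear with factor k = -4:
[[1, 0], [-4, 1]]
Result: (-1, 2) → (-1, 6)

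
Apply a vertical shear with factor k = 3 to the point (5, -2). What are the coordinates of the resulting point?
(5, 13)

Shear matrix for vertical shear with factor k = 3:
[[1, 0], [3, 1]]
Result: (5, -2) → (5, 13)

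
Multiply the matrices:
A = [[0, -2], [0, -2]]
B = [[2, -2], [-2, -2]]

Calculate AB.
[[4, 4], [4, 4]]

Each entry (i,j) of AB = sum over k of A[i][k]*B[k][j].
(AB)[0][0] = (0)*(2) + (-2)*(-2) = 4
(AB)[0][1] = (0)*(-2) + (-2)*(-2) = 4
(AB)[1][0] = (0)*(2) + (-2)*(-2) = 4
(AB)[1][1] = (0)*(-2) + (-2)*(-2) = 4
AB = [[4, 4], [4, 4]]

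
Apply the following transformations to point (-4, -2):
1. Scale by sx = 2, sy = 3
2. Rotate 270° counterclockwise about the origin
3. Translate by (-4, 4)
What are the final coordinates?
(-10, 12)

Step 1: Scale → (-8, -6)
Step 2: Rotate 270° → (-6, 8)
Step 3: Translate → (-10, 12)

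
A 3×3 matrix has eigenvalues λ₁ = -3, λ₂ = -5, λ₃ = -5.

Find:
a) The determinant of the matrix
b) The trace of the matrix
det = -75, trace = -13

Two standard eigenvalue identities:
- det(A) equals the product of the eigenvalues (counted with multiplicity).
- trace(A) equals the sum of the eigenvalues.
det(A) = (-3)*(-5)*(-5) = -75.
trace(A) = -3 - 5 - 5 = -13.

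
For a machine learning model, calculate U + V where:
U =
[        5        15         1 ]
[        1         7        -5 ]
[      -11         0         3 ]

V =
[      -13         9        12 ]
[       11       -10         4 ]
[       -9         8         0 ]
U + V =
[       -8        24        13 ]
[       12        -3        -1 ]
[      -20         8         3 ]

Matrix addition is elementwise: (U+V)[i][j] = U[i][j] + V[i][j].
  (U+V)[0][0] = (5) + (-13) = -8
  (U+V)[0][1] = (15) + (9) = 24
  (U+V)[0][2] = (1) + (12) = 13
  (U+V)[1][0] = (1) + (11) = 12
  (U+V)[1][1] = (7) + (-10) = -3
  (U+V)[1][2] = (-5) + (4) = -1
  (U+V)[2][0] = (-11) + (-9) = -20
  (U+V)[2][1] = (0) + (8) = 8
  (U+V)[2][2] = (3) + (0) = 3
U + V =
[       -8        24        13 ]
[       12        -3        -1 ]
[      -20         8         3 ]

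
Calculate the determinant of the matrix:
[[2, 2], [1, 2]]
2

For a 2×2 matrix [[a, b], [c, d]], det = ad - bc
det = (2)(2) - (2)(1) = 4 - 2 = 2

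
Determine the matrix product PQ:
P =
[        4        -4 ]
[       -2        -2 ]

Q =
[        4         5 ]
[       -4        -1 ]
PQ =
[       32        24 ]
[        0        -8 ]

Matrix multiplication: (PQ)[i][j] = sum over k of P[i][k] * Q[k][j].
  (PQ)[0][0] = (4)*(4) + (-4)*(-4) = 32
  (PQ)[0][1] = (4)*(5) + (-4)*(-1) = 24
  (PQ)[1][0] = (-2)*(4) + (-2)*(-4) = 0
  (PQ)[1][1] = (-2)*(5) + (-2)*(-1) = -8
PQ =
[       32        24 ]
[        0        -8 ]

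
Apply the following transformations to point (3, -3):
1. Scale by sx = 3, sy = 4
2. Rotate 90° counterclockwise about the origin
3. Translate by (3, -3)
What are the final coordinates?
(15, 6)

Step 1: Scale → (9, -12)
Step 2: Rotate 90° → (12, 9)
Step 3: Translate → (15, 6)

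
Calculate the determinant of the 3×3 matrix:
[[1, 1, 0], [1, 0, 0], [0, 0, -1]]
1

Expansion along first row:
det = 1·det([[0,0],[0,-1]]) - 1·det([[1,0],[0,-1]]) + 0·det([[1,0],[0,0]])
    = 1·(0·-1 - 0·0) - 1·(1·-1 - 0·0) + 0·(1·0 - 0·0)
    = 1·0 - 1·-1 + 0·0
    = 0 + 1 + 0 = 1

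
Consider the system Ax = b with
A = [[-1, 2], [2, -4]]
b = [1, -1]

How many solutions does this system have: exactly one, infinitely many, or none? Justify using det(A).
No solution

det(A) = (-1)*(-4) - (2)*(2) = 0, so A is singular.
The column space of A is span(column 1) = span([-1, 2]).
b = [1, -1] is not a scalar multiple of column 1, so b ∉ column space and the system is inconsistent — no solution.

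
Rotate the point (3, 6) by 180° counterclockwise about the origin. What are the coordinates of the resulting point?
(-3, -6)

Rotation matrix R(θ) = [[cos θ, -sin θ], [sin θ, cos θ]]; for θ = 180°:
R = [[-1, 0], [0, -1]]
Result: R × [3, 6]ᵀ = [-1·3 + (0)·6, 0·3 + (-1)·6]ᵀ = (-3, -6)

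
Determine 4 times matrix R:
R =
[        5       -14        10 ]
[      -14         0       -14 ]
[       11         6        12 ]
4R =
[       20       -56        40 ]
[      -56         0       -56 ]
[       44        24        48 ]

Scalar multiplication is elementwise: (4R)[i][j] = 4 * R[i][j].
  (4R)[0][0] = 4 * (5) = 20
  (4R)[0][1] = 4 * (-14) = -56
  (4R)[0][2] = 4 * (10) = 40
  (4R)[1][0] = 4 * (-14) = -56
  (4R)[1][1] = 4 * (0) = 0
  (4R)[1][2] = 4 * (-14) = -56
  (4R)[2][0] = 4 * (11) = 44
  (4R)[2][1] = 4 * (6) = 24
  (4R)[2][2] = 4 * (12) = 48
4R =
[       20       -56        40 ]
[      -56         0       -56 ]
[       44        24        48 ]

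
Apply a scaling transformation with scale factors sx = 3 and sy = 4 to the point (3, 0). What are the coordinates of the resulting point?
(9, 0)

Scaling matrix:
[[3, 0], [0, 4]]
Result: (3 × 3, 0 × 4) = (9, 0)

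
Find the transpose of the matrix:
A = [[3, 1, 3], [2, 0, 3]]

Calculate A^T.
[[3, 2], [1, 0], [3, 3]]

The transpose sends entry (i,j) to (j,i); rows become columns.
Row 0 of A: [3, 1, 3] -> column 0 of A^T.
Row 1 of A: [2, 0, 3] -> column 1 of A^T.
A^T = [[3, 2], [1, 0], [3, 3]]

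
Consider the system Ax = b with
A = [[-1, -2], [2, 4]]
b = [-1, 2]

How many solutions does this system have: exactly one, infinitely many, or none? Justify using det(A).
Infinitely many solutions

det(A) = (-1)*(4) - (-2)*(2) = 0, so A is singular (column 2 is 2 times column 1).
b = [-1, 2] = 1 * column 1 of A, so b lies in the column space of A.
A singular matrix whose right-hand side is in its column space gives a 1-parameter family of solutions — infinitely many.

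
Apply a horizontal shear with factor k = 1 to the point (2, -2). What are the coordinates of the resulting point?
(0, -2)

Shear matrix for horizontal shear with factor k = 1:
[[1, 1], [0, 1]]
Result: (2, -2) → (0, -2)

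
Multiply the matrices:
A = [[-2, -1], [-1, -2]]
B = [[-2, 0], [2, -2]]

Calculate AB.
[[2, 2], [-2, 4]]

Each entry (i,j) of AB = sum over k of A[i][k]*B[k][j].
(AB)[0][0] = (-2)*(-2) + (-1)*(2) = 2
(AB)[0][1] = (-2)*(0) + (-1)*(-2) = 2
(AB)[1][0] = (-1)*(-2) + (-2)*(2) = -2
(AB)[1][1] = (-1)*(0) + (-2)*(-2) = 4
AB = [[2, 2], [-2, 4]]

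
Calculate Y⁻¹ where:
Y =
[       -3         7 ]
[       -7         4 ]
det(Y) = 37
Y⁻¹ =
[     4/37     -7/37 ]
[     7/37     -3/37 ]

For a 2×2 matrix Y = [[a, b], [c, d]] with det(Y) ≠ 0, Y⁻¹ = (1/det(Y)) * [[d, -b], [-c, a]].
det(Y) = (-3)*(4) - (7)*(-7) = -12 + 49 = 37.
Y⁻¹ = (1/37) * [[4, -7], [7, -3]].
Dividing each entry by 37 and reducing:
Y⁻¹ =
[     4/37     -7/37 ]
[     7/37     -3/37 ]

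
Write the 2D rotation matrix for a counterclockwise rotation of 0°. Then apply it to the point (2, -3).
R = [[1, 0], [0, 1]]; R·(2, -3) = (2, -3)

Rotation matrix formula: R(θ) = [[cos θ, -sin θ], [sin θ, cos θ]]
For θ = 0°:
cos(0°) = 1
sin(0°) = 0
R = [[1, 0], [0, 1]]
Apply to (2, -3): [1·2 + (0)·-3, 0·2 + 1·-3] = (2, -3)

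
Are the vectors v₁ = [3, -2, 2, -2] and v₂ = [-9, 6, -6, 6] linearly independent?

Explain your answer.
No, linearly dependent (v₂ = -3·v₁)

Check whether there is a scalar k with v₂ = k·v₁.
Comparing components, k = -3 satisfies -3·[3, -2, 2, -2] = [-9, 6, -6, 6].
Since v₂ is a scalar multiple of v₁, the two vectors are linearly dependent.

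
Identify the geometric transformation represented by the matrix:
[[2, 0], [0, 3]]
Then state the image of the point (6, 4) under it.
non-uniform scaling by (2, 3); image of (6, 4) is (12, 12)

This is diagonal with distinct entries, so it scales the x-axis by 2 and the y-axis by 3.
The matrix [[2, 0], [0, 3]] represents: non-uniform scaling by (2, 3).
Applying it to (6, 4): [2·6 + 0·4, 0·6 + 3·4] = (12, 12).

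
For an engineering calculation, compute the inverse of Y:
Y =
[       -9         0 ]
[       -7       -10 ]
det(Y) = 90
Y⁻¹ =
[     -1/9         0 ]
[     7/90     -1/10 ]

For a 2×2 matrix Y = [[a, b], [c, d]] with det(Y) ≠ 0, Y⁻¹ = (1/det(Y)) * [[d, -b], [-c, a]].
det(Y) = (-9)*(-10) - (0)*(-7) = 90 - 0 = 90.
Y⁻¹ = (1/90) * [[-10, 0], [7, -9]].
Dividing each entry by 90 and reducing:
Y⁻¹ =
[     -1/9         0 ]
[     7/90     -1/10 ]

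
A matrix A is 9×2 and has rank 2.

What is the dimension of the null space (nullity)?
0

The rank-nullity theorem for an m×n matrix states:
rank(A) + nullity(A) = n (the number of columns).
Here n = 2 and rank(A) = 2, so nullity(A) = 2 - 2 = 0.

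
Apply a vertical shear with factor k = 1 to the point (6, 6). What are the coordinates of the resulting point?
(6, 12)

Shear matrix for vertical shear with factor k = 1:
[[1, 0], [1, 1]]
Result: (6, 6) → (6, 12)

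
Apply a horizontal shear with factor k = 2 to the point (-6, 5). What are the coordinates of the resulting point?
(4, 5)

Shear matrix for horizontal shear with factor k = 2:
[[1, 2], [0, 1]]
Result: (-6, 5) → (4, 5)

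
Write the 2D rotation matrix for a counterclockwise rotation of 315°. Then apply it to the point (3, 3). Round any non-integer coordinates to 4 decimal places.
R = [[√2/2, √2/2], [-√2/2, √2/2]]; R·(3, 3) = (4.2426, 0.0000)

Rotation matrix formula: R(θ) = [[cos θ, -sin θ], [sin θ, cos θ]]
For θ = 315°:
cos(315°) = √2/2
sin(315°) = -√2/2
R = [[√2/2, √2/2], [-√2/2, √2/2]]
Apply to (3, 3): [√2/2·3 + (√2/2)·3, -√2/2·3 + √2/2·3] = (4.2426, 0.0000)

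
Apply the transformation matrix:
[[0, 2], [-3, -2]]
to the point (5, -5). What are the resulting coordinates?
(-10, -5)

Matrix multiplication:
[[0, 2], [-3, -2]] × [5, -5]ᵀ
= [0×5 + 2×-5, -3×5 + -2×-5]ᵀ
= [-10.0000, -5.0000]ᵀ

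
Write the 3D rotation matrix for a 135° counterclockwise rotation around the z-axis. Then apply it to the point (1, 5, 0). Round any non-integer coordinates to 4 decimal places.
R = [[-√2/2, -√2/2, 0], [√2/2, -√2/2, 0], [0, 0, 1]]; R·(1, 5, 0) = (-4.2426, -2.8284, 0.0000)

Rotation matrix for 135° around z-axis:
cos(135°) = -√2/2, sin(135°) = √2/2
R = [[-√2/2, -√2/2, 0], [√2/2, -√2/2, 0], [0, 0, 1]]
Apply to (1, 5, 0): R·[1, 5, 0]ᵀ = (-4.2426, -2.8284, 0.0000)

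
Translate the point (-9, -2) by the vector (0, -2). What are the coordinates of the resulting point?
(-9, -4)

Translation by (0, -2):
x' = -9 + 0 = -9
y' = -2 + -2 = -4
Homogeneous matrix: [[1, 0, 0], [0, 1, -2], [0, 0, 1]]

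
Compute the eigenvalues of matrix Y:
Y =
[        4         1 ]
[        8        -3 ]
λ = -4, 5

Solve det(Y - λI) = 0. For a 2×2 matrix the characteristic equation is λ² - (trace)λ + det = 0.
trace(Y) = a + d = 4 - 3 = 1.
det(Y) = a*d - b*c = (4)*(-3) - (1)*(8) = -12 - 8 = -20.
Characteristic equation: λ² - (1)λ + (-20) = 0.
Discriminant = (1)² - 4*(-20) = 1 + 80 = 81.
λ = (1 ± √81) / 2 = (1 ± 9) / 2 = -4, 5.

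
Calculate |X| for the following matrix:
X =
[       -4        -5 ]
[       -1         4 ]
det(X) = -21

For a 2×2 matrix [[a, b], [c, d]], det = a*d - b*c.
det(X) = (-4)*(4) - (-5)*(-1) = -16 - 5 = -21.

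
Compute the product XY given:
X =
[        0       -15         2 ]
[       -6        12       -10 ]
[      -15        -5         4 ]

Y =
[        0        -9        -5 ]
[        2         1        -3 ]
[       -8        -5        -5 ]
XY =
[      -46       -25        35 ]
[      104       116        44 ]
[      -42       110        70 ]

Matrix multiplication: (XY)[i][j] = sum over k of X[i][k] * Y[k][j].
  (XY)[0][0] = (0)*(0) + (-15)*(2) + (2)*(-8) = -46
  (XY)[0][1] = (0)*(-9) + (-15)*(1) + (2)*(-5) = -25
  (XY)[0][2] = (0)*(-5) + (-15)*(-3) + (2)*(-5) = 35
  (XY)[1][0] = (-6)*(0) + (12)*(2) + (-10)*(-8) = 104
  (XY)[1][1] = (-6)*(-9) + (12)*(1) + (-10)*(-5) = 116
  (XY)[1][2] = (-6)*(-5) + (12)*(-3) + (-10)*(-5) = 44
  (XY)[2][0] = (-15)*(0) + (-5)*(2) + (4)*(-8) = -42
  (XY)[2][1] = (-15)*(-9) + (-5)*(1) + (4)*(-5) = 110
  (XY)[2][2] = (-15)*(-5) + (-5)*(-3) + (4)*(-5) = 70
XY =
[      -46       -25        35 ]
[      104       116        44 ]
[      -42       110        70 ]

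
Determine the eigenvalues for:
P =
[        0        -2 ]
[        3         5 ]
λ = 2, 3

Solve det(P - λI) = 0. For a 2×2 matrix the characteristic equation is λ² - (trace)λ + det = 0.
trace(P) = a + d = 0 + 5 = 5.
det(P) = a*d - b*c = (0)*(5) - (-2)*(3) = 0 + 6 = 6.
Characteristic equation: λ² - (5)λ + (6) = 0.
Discriminant = (5)² - 4*(6) = 25 - 24 = 1.
λ = (5 ± √1) / 2 = (5 ± 1) / 2 = 2, 3.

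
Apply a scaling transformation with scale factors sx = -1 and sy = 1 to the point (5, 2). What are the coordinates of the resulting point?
(-5, 2)

Scaling matrix:
[[-1, 0], [0, 1]]
Result: (5 × -1, 2 × 1) = (-5, 2)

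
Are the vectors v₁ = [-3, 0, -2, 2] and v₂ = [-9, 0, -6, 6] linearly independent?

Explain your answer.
No, linearly dependent (v₂ = 3·v₁)

Check whether there is a scalar k with v₂ = k·v₁.
Comparing components, k = 3 satisfies 3·[-3, 0, -2, 2] = [-9, 0, -6, 6].
Since v₂ is a scalar multiple of v₁, the two vectors are linearly dependent.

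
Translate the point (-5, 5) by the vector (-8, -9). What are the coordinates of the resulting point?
(-13, -4)

Translation by (-8, -9):
x' = -5 + -8 = -13
y' = 5 + -9 = -4
Homogeneous matrix: [[1, 0, -8], [0, 1, -9], [0, 0, 1]]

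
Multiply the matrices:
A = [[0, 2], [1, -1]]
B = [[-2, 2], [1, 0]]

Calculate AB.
[[2, 0], [-3, 2]]

Each entry (i,j) of AB = sum over k of A[i][k]*B[k][j].
(AB)[0][0] = (0)*(-2) + (2)*(1) = 2
(AB)[0][1] = (0)*(2) + (2)*(0) = 0
(AB)[1][0] = (1)*(-2) + (-1)*(1) = -3
(AB)[1][1] = (1)*(2) + (-1)*(0) = 2
AB = [[2, 0], [-3, 2]]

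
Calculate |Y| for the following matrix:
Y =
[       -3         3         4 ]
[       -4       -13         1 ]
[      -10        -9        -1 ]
det(Y) = -484

Expand along row 0 (cofactor expansion): det(Y) = a*(e*i - f*h) - b*(d*i - f*g) + c*(d*h - e*g), where the 3×3 is [[a, b, c], [d, e, f], [g, h, i]].
Minor M_00 = (-13)*(-1) - (1)*(-9) = 13 + 9 = 22.
Minor M_01 = (-4)*(-1) - (1)*(-10) = 4 + 10 = 14.
Minor M_02 = (-4)*(-9) - (-13)*(-10) = 36 - 130 = -94.
det(Y) = (-3)*(22) - (3)*(14) + (4)*(-94) = -66 - 42 - 376 = -484.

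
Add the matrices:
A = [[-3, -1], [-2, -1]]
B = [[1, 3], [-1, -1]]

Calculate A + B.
[[-2, 2], [-3, -2]]

Add corresponding elements:
(-3)+(1)=-2
(-1)+(3)=2
(-2)+(-1)=-3
(-1)+(-1)=-2
A + B = [[-2, 2], [-3, -2]]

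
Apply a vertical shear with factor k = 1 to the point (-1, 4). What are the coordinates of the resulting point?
(-1, 3)

Shear matrix for vertical shear with factor k = 1:
[[1, 0], [1, 1]]
Result: (-1, 4) → (-1, 3)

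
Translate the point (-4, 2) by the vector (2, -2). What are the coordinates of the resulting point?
(-2, 0)

Translation by (2, -2):
x' = -4 + 2 = -2
y' = 2 + -2 = 0
Homogeneous matrix: [[1, 0, 2], [0, 1, -2], [0, 0, 1]]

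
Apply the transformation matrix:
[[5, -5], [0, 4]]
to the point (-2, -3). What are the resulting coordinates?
(5, -12)

Matrix multiplication:
[[5, -5], [0, 4]] × [-2, -3]ᵀ
= [5×-2 + -5×-3, 0×-2 + 4×-3]ᵀ
= [5.0000, -12.0000]ᵀ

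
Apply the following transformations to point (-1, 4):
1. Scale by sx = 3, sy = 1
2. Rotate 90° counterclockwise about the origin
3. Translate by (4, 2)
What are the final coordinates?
(0, -1)

Step 1: Scale → (-3, 4)
Step 2: Rotate 90° → (-4, -3)
Step 3: Translate → (0, -1)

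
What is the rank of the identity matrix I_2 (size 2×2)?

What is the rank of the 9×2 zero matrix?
rank(I_2) = 2, rank(0) = 0

The identity I_2 has 2 columns that are the standard basis vectors e_1, …, e_2. These are linearly independent, so all 2 columns are pivots and rank(I_2) = 2.
The 9×2 zero matrix has every entry zero, so every row is the zero row and there are no pivots; rank(0) = 0.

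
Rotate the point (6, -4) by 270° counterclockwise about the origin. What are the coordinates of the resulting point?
(-4, -6)

Rotation matrix R(θ) = [[cos θ, -sin θ], [sin θ, cos θ]]; for θ = 270°:
R = [[0, 1], [-1, 0]]
Result: R × [6, -4]ᵀ = [0·6 + (1)·-4, -1·6 + (0)·-4]ᵀ = (-4, -6)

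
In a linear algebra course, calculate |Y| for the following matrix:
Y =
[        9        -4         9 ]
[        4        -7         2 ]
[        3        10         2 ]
det(Y) = 251

Expand along row 0 (cofactor expansion): det(Y) = a*(e*i - f*h) - b*(d*i - f*g) + c*(d*h - e*g), where the 3×3 is [[a, b, c], [d, e, f], [g, h, i]].
Minor M_00 = (-7)*(2) - (2)*(10) = -14 - 20 = -34.
Minor M_01 = (4)*(2) - (2)*(3) = 8 - 6 = 2.
Minor M_02 = (4)*(10) - (-7)*(3) = 40 + 21 = 61.
det(Y) = (9)*(-34) - (-4)*(2) + (9)*(61) = -306 + 8 + 549 = 251.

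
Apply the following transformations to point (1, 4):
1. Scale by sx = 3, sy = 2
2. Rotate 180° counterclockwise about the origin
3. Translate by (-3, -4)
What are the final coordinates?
(-6, -12)

Step 1: Scale → (3, 8)
Step 2: Rotate 180° → (-3, -8)
Step 3: Translate → (-6, -12)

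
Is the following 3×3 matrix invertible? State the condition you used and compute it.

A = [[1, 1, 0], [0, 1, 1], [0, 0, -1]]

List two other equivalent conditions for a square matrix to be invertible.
Yes, invertible; det(A) = -1 ≠ 0. Equivalent conditions: rank(A) = 3; Ax = 0 has only the trivial solution; 0 is not an eigenvalue; the columns of A are linearly independent.

To check invertibility, compute det(A).
The given matrix is triangular, so det(A) equals the product of its diagonal entries = -1 ≠ 0.
Since det(A) ≠ 0, A is invertible.
Equivalent conditions for a square matrix A to be invertible:
- rank(A) = 3 (full rank).
- The homogeneous system Ax = 0 has only the trivial solution x = 0.
- 0 is not an eigenvalue of A.
- The columns (equivalently rows) of A are linearly independent.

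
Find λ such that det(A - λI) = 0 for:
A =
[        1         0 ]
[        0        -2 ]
λ = -2, 1

Solve det(A - λI) = 0. For a 2×2 matrix the characteristic equation is λ² - (trace)λ + det = 0.
trace(A) = a + d = 1 - 2 = -1.
det(A) = a*d - b*c = (1)*(-2) - (0)*(0) = -2 - 0 = -2.
Characteristic equation: λ² - (-1)λ + (-2) = 0.
Discriminant = (-1)² - 4*(-2) = 1 + 8 = 9.
λ = (-1 ± √9) / 2 = (-1 ± 3) / 2 = -2, 1.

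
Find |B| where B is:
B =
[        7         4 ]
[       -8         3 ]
det(B) = 53

For a 2×2 matrix [[a, b], [c, d]], det = a*d - b*c.
det(B) = (7)*(3) - (4)*(-8) = 21 + 32 = 53.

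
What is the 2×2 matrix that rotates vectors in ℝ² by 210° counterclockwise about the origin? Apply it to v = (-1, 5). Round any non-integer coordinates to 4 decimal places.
R = [[-√3/2, 1/2], [-1/2, -√3/2]]; R·v = (3.3660, -3.8301)

A counterclockwise rotation by angle θ in ℝ² has matrix R(θ) = [[cos θ, -sin θ], [sin θ, cos θ]].
For θ = 210°: cos θ = -√3/2, sin θ = -1/2.
R(210°) = [[-√3/2, 1/2], [-1/2, -√3/2]].
R·v = [-√3/2·-1 + (1/2)·5, -1/2·-1 + -√3/2·5] = (3.3660, -3.8301).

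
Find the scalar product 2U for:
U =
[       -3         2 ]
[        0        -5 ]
2U =
[       -6         4 ]
[        0       -10 ]

Scalar multiplication is elementwise: (2U)[i][j] = 2 * U[i][j].
  (2U)[0][0] = 2 * (-3) = -6
  (2U)[0][1] = 2 * (2) = 4
  (2U)[1][0] = 2 * (0) = 0
  (2U)[1][1] = 2 * (-5) = -10
2U =
[       -6         4 ]
[        0       -10 ]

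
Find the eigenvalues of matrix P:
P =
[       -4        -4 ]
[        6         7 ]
λ = -1, 4

Solve det(P - λI) = 0. For a 2×2 matrix the characteristic equation is λ² - (trace)λ + det = 0.
trace(P) = a + d = -4 + 7 = 3.
det(P) = a*d - b*c = (-4)*(7) - (-4)*(6) = -28 + 24 = -4.
Characteristic equation: λ² - (3)λ + (-4) = 0.
Discriminant = (3)² - 4*(-4) = 9 + 16 = 25.
λ = (3 ± √25) / 2 = (3 ± 5) / 2 = -1, 4.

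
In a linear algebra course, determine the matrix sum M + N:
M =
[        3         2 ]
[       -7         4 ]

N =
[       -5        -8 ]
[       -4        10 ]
M + N =
[       -2        -6 ]
[      -11        14 ]

Matrix addition is elementwise: (M+N)[i][j] = M[i][j] + N[i][j].
  (M+N)[0][0] = (3) + (-5) = -2
  (M+N)[0][1] = (2) + (-8) = -6
  (M+N)[1][0] = (-7) + (-4) = -11
  (M+N)[1][1] = (4) + (10) = 14
M + N =
[       -2        -6 ]
[      -11        14 ]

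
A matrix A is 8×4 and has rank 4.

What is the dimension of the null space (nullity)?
0

The rank-nullity theorem for an m×n matrix states:
rank(A) + nullity(A) = n (the number of columns).
Here n = 4 and rank(A) = 4, so nullity(A) = 4 - 4 = 0.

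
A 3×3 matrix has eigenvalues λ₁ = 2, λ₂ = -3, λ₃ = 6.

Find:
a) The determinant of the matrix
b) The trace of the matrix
det = -36, trace = 5

Two standard eigenvalue identities:
- det(A) equals the product of the eigenvalues (counted with multiplicity).
- trace(A) equals the sum of the eigenvalues.
det(A) = (2)*(-3)*(6) = -36.
trace(A) = 2 - 3 + 6 = 5.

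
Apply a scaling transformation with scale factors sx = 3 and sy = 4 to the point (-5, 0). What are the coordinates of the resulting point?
(-15, 0)

Scaling matrix:
[[3, 0], [0, 4]]
Result: (-5 × 3, 0 × 4) = (-15, 0)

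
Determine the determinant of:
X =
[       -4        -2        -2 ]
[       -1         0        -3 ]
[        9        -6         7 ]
det(X) = 100

Expand along row 0 (cofactor expansion): det(X) = a*(e*i - f*h) - b*(d*i - f*g) + c*(d*h - e*g), where the 3×3 is [[a, b, c], [d, e, f], [g, h, i]].
Minor M_00 = (0)*(7) - (-3)*(-6) = 0 - 18 = -18.
Minor M_01 = (-1)*(7) - (-3)*(9) = -7 + 27 = 20.
Minor M_02 = (-1)*(-6) - (0)*(9) = 6 - 0 = 6.
det(X) = (-4)*(-18) - (-2)*(20) + (-2)*(6) = 72 + 40 - 12 = 100.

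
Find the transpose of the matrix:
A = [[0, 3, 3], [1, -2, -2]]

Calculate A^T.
[[0, 1], [3, -2], [3, -2]]

The transpose sends entry (i,j) to (j,i); rows become columns.
Row 0 of A: [0, 3, 3] -> column 0 of A^T.
Row 1 of A: [1, -2, -2] -> column 1 of A^T.
A^T = [[0, 1], [3, -2], [3, -2]]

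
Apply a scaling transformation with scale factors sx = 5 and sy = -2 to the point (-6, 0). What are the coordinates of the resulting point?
(-30, 0)

Scaling matrix:
[[5, 0], [0, -2]]
Result: (-6 × 5, 0 × -2) = (-30, 0)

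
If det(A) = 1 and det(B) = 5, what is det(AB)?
5

Use the multiplicative property of determinants: det(AB) = det(A)*det(B).
det(AB) = (1)*(5) = 5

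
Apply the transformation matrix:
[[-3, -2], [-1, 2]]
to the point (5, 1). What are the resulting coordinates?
(-17, -3)

Matrix multiplication:
[[-3, -2], [-1, 2]] × [5, 1]ᵀ
= [-3×5 + -2×1, -1×5 + 2×1]ᵀ
= [-17.0000, -3.0000]ᵀ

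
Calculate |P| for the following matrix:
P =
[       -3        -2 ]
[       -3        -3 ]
det(P) = 3

For a 2×2 matrix [[a, b], [c, d]], det = a*d - b*c.
det(P) = (-3)*(-3) - (-2)*(-3) = 9 - 6 = 3.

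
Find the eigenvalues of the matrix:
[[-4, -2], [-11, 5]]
λ = -6 and λ = 7

Characteristic equation: det(A - λI) = 0
λ² - (trace)λ + (det) = 0
λ² - (1)λ + (-42) = 0
λ² - 1λ - 42 = 0
Solving: λ = -6, 7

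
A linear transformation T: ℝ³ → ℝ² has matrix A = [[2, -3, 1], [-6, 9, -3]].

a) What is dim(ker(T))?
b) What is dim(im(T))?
dim(ker) = 2, dim(im) = 1

Observe that row 2 = -3 × row 1 (so the rows are linearly dependent).
Thus rank(A) = 1 (only one linearly independent row).
dim(im(T)) = rank(A) = 1.
By the rank-nullity theorem applied to T: ℝ³ → ℝ², rank(A) + nullity(A) = 3 (the domain dimension), so dim(ker(T)) = 3 - 1 = 2.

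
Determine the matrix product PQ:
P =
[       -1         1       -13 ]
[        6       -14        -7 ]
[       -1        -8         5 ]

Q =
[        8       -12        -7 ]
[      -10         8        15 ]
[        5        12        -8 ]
PQ =
[      -83      -136       126 ]
[      153      -268      -196 ]
[       97         8      -153 ]

Matrix multiplication: (PQ)[i][j] = sum over k of P[i][k] * Q[k][j].
  (PQ)[0][0] = (-1)*(8) + (1)*(-10) + (-13)*(5) = -83
  (PQ)[0][1] = (-1)*(-12) + (1)*(8) + (-13)*(12) = -136
  (PQ)[0][2] = (-1)*(-7) + (1)*(15) + (-13)*(-8) = 126
  (PQ)[1][0] = (6)*(8) + (-14)*(-10) + (-7)*(5) = 153
  (PQ)[1][1] = (6)*(-12) + (-14)*(8) + (-7)*(12) = -268
  (PQ)[1][2] = (6)*(-7) + (-14)*(15) + (-7)*(-8) = -196
  (PQ)[2][0] = (-1)*(8) + (-8)*(-10) + (5)*(5) = 97
  (PQ)[2][1] = (-1)*(-12) + (-8)*(8) + (5)*(12) = 8
  (PQ)[2][2] = (-1)*(-7) + (-8)*(15) + (5)*(-8) = -153
PQ =
[      -83      -136       126 ]
[      153      -268      -196 ]
[       97         8      -153 ]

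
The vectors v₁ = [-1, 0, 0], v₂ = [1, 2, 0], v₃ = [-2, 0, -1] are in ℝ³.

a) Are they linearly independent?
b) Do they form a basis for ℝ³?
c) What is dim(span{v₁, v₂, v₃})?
Yes independent, yes basis, dim = 3

Stack v₁, v₂, v₃ as rows of a 3×3 matrix.
[[-1, 0, 0]; [1, 2, 0]; [-2, 0, -1]] is already lower triangular with nonzero diagonal entries (-1, 2, -1), so its determinant is the product of the diagonal entries, det = (-1)·(2)·(-1) = 2 ≠ 0, and the rows are linearly independent.
Three linearly independent vectors in ℝ³ form a basis for ℝ³, so dim(span{v₁,v₂,v₃}) = 3.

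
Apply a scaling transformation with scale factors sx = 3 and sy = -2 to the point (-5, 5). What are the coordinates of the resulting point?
(-15, -10)

Scaling matrix:
[[3, 0], [0, -2]]
Result: (-5 × 3, 5 × -2) = (-15, -10)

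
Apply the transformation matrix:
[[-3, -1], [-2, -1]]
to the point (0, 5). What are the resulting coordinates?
(-5, -5)

Matrix multiplication:
[[-3, -1], [-2, -1]] × [0, 5]ᵀ
= [-3×0 + -1×5, -2×0 + -1×5]ᵀ
= [-5.0000, -5.0000]ᵀ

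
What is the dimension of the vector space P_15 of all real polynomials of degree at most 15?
Dimension = 16

A polynomial of degree at most 15 can be written as a₀ + a₁x + a₂x² + … + a_15x^15, with 16 free coefficients a₀, …, a_15.
The set {1, x, x², …, x^15} is a basis: it spans P_15 (every such polynomial is a linear combination of these) and is linearly independent (a polynomial is zero iff all its coefficients are zero).
Therefore dim(P_15) = 15 + 1 = 16.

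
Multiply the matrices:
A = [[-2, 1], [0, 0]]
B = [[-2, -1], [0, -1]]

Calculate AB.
[[4, 1], [0, 0]]

Each entry (i,j) of AB = sum over k of A[i][k]*B[k][j].
(AB)[0][0] = (-2)*(-2) + (1)*(0) = 4
(AB)[0][1] = (-2)*(-1) + (1)*(-1) = 1
(AB)[1][0] = (0)*(-2) + (0)*(0) = 0
(AB)[1][1] = (0)*(-1) + (0)*(-1) = 0
AB = [[4, 1], [0, 0]]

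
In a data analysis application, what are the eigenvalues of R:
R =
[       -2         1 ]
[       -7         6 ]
λ = -1, 5

Solve det(R - λI) = 0. For a 2×2 matrix the characteristic equation is λ² - (trace)λ + det = 0.
trace(R) = a + d = -2 + 6 = 4.
det(R) = a*d - b*c = (-2)*(6) - (1)*(-7) = -12 + 7 = -5.
Characteristic equation: λ² - (4)λ + (-5) = 0.
Discriminant = (4)² - 4*(-5) = 16 + 20 = 36.
λ = (4 ± √36) / 2 = (4 ± 6) / 2 = -1, 5.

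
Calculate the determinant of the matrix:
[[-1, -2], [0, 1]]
-1

For a 2×2 matrix [[a, b], [c, d]], det = ad - bc
det = (-1)(1) - (-2)(0) = -1 - 0 = -1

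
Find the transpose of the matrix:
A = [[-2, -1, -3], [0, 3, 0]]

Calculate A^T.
[[-2, 0], [-1, 3], [-3, 0]]

The transpose sends entry (i,j) to (j,i); rows become columns.
Row 0 of A: [-2, -1, -3] -> column 0 of A^T.
Row 1 of A: [0, 3, 0] -> column 1 of A^T.
A^T = [[-2, 0], [-1, 3], [-3, 0]]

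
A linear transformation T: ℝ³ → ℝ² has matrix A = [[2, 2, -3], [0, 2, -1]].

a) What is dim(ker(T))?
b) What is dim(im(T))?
dim(ker) = 1, dim(im) = 2

The two rows are not scalar multiples of one another (no single k satisfies row 2 = k × row 1), so they are linearly independent.
Thus rank(A) = 2.
dim(im(T)) = rank(A) = 2.
By the rank-nullity theorem applied to T: ℝ³ → ℝ², rank(A) + nullity(A) = 3 (the domain dimension), so dim(ker(T)) = 3 - 2 = 1.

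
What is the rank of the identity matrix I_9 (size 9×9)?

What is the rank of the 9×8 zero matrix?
rank(I_9) = 9, rank(0) = 0

The identity I_9 has 9 columns that are the standard basis vectors e_1, …, e_9. These are linearly independent, so all 9 columns are pivots and rank(I_9) = 9.
The 9×8 zero matrix has every entry zero, so every row is the zero row and there are no pivots; rank(0) = 0.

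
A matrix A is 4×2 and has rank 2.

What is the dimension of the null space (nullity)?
0

The rank-nullity theorem for an m×n matrix states:
rank(A) + nullity(A) = n (the number of columns).
Here n = 2 and rank(A) = 2, so nullity(A) = 2 - 2 = 0.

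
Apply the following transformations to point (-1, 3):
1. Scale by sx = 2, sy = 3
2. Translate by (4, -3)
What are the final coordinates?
(2, 6)

Step 1: Scale (-1, 3) by (sx, sy) = (2, 3) → (-2, 9)
Step 2: Translate by (4, -3) → (2, 6)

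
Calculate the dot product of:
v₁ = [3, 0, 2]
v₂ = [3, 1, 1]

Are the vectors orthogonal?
11, No

The dot product is the sum of products of corresponding components.
v₁·v₂ = (3)*(3) + (0)*(1) + (2)*(1) = 9 + 0 + 2 = 11.
Two vectors are orthogonal iff their dot product is 0; here the dot product is 11, so the vectors are not orthogonal.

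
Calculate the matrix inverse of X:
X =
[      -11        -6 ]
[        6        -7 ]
det(X) = 113
X⁻¹ =
[   -7/113     6/113 ]
[   -6/113   -11/113 ]

For a 2×2 matrix X = [[a, b], [c, d]] with det(X) ≠ 0, X⁻¹ = (1/det(X)) * [[d, -b], [-c, a]].
det(X) = (-11)*(-7) - (-6)*(6) = 77 + 36 = 113.
X⁻¹ = (1/113) * [[-7, 6], [-6, -11]].
Dividing each entry by 113 and reducing:
X⁻¹ =
[   -7/113     6/113 ]
[   -6/113   -11/113 ]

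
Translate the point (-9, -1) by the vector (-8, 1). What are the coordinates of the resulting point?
(-17, 0)

Translation by (-8, 1):
x' = -9 + -8 = -17
y' = -1 + 1 = 0
Homogeneous matrix: [[1, 0, -8], [0, 1, 1], [0, 0, 1]]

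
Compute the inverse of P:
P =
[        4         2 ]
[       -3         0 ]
det(P) = 6
P⁻¹ =
[        0      -1/3 ]
[      1/2       2/3 ]

For a 2×2 matrix P = [[a, b], [c, d]] with det(P) ≠ 0, P⁻¹ = (1/det(P)) * [[d, -b], [-c, a]].
det(P) = (4)*(0) - (2)*(-3) = 0 + 6 = 6.
P⁻¹ = (1/6) * [[0, -2], [3, 4]].
Dividing each entry by 6 and reducing:
P⁻¹ =
[        0      -1/3 ]
[      1/2       2/3 ]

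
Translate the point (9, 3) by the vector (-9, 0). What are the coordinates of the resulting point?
(0, 3)

Translation by (-9, 0):
x' = 9 + -9 = 0
y' = 3 + 0 = 3
Homogeneous matrix: [[1, 0, -9], [0, 1, 0], [0, 0, 1]]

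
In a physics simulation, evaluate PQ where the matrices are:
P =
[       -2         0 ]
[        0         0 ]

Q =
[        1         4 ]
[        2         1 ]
PQ =
[       -2        -8 ]
[        0         0 ]

Matrix multiplication: (PQ)[i][j] = sum over k of P[i][k] * Q[k][j].
  (PQ)[0][0] = (-2)*(1) + (0)*(2) = -2
  (PQ)[0][1] = (-2)*(4) + (0)*(1) = -8
  (PQ)[1][0] = (0)*(1) + (0)*(2) = 0
  (PQ)[1][1] = (0)*(4) + (0)*(1) = 0
PQ =
[       -2        -8 ]
[        0         0 ]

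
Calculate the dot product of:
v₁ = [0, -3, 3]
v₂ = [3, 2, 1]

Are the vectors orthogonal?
-3, No

The dot product is the sum of products of corresponding components.
v₁·v₂ = (0)*(3) + (-3)*(2) + (3)*(1) = 0 - 6 + 3 = -3.
Two vectors are orthogonal iff their dot product is 0; here the dot product is -3, so the vectors are not orthogonal.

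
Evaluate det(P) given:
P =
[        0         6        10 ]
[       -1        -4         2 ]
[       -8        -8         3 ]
det(P) = -318

Expand along row 0 (cofactor expansion): det(P) = a*(e*i - f*h) - b*(d*i - f*g) + c*(d*h - e*g), where the 3×3 is [[a, b, c], [d, e, f], [g, h, i]].
Minor M_00 = (-4)*(3) - (2)*(-8) = -12 + 16 = 4.
Minor M_01 = (-1)*(3) - (2)*(-8) = -3 + 16 = 13.
Minor M_02 = (-1)*(-8) - (-4)*(-8) = 8 - 32 = -24.
det(P) = (0)*(4) - (6)*(13) + (10)*(-24) = 0 - 78 - 240 = -318.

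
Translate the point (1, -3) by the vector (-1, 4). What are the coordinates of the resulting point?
(0, 1)

Translation by (-1, 4):
x' = 1 + -1 = 0
y' = -3 + 4 = 1
Homogeneous matrix: [[1, 0, -1], [0, 1, 4], [0, 0, 1]]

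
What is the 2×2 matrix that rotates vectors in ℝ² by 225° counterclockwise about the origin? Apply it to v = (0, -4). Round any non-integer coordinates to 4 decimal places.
R = [[-√2/2, √2/2], [-√2/2, -√2/2]]; R·v = (-2.8284, 2.8284)

A counterclockwise rotation by angle θ in ℝ² has matrix R(θ) = [[cos θ, -sin θ], [sin θ, cos θ]].
For θ = 225°: cos θ = -√2/2, sin θ = -√2/2.
R(225°) = [[-√2/2, √2/2], [-√2/2, -√2/2]].
R·v = [-√2/2·0 + (√2/2)·-4, -√2/2·0 + -√2/2·-4] = (-2.8284, 2.8284).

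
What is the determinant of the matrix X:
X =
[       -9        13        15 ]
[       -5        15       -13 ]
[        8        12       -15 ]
det(X) = -4406

Expand along row 0 (cofactor expansion): det(X) = a*(e*i - f*h) - b*(d*i - f*g) + c*(d*h - e*g), where the 3×3 is [[a, b, c], [d, e, f], [g, h, i]].
Minor M_00 = (15)*(-15) - (-13)*(12) = -225 + 156 = -69.
Minor M_01 = (-5)*(-15) - (-13)*(8) = 75 + 104 = 179.
Minor M_02 = (-5)*(12) - (15)*(8) = -60 - 120 = -180.
det(X) = (-9)*(-69) - (13)*(179) + (15)*(-180) = 621 - 2327 - 2700 = -4406.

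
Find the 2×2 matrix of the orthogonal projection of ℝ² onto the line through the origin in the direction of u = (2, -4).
[[1/5, -2/5], [-2/5, 4/5]]

The orthogonal projection onto the line spanned by a nonzero vector u = (a, b) has matrix P = (u uᵀ) / (uᵀ u) = (1/(a² + b²)) · [[a², ab], [ab, b²]].
Here u = (2, -4), so a² + b² = 4 + 16 = 20.
P = (1/20) · [[4, -8], [-8, 16]] = [[1/5, -2/5], [-2/5, 4/5]].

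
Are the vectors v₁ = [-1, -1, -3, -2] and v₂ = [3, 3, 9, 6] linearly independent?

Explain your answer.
No, linearly dependent (v₂ = -3·v₁)

Check whether there is a scalar k with v₂ = k·v₁.
Comparing components, k = -3 satisfies -3·[-1, -1, -3, -2] = [3, 3, 9, 6].
Since v₂ is a scalar multiple of v₁, the two vectors are linearly dependent.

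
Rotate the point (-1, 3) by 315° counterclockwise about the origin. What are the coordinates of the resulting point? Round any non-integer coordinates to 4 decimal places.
(1.4142, 2.8284)

Rotation matrix R(θ) = [[cos θ, -sin θ], [sin θ, cos θ]]; for θ = 315°:
R = [[√2/2, √2/2], [-√2/2, √2/2]]
Result: R × [-1, 3]ᵀ = [√2/2·-1 + (√2/2)·3, -√2/2·-1 + (√2/2)·3]ᵀ = (1.4142, 2.8284)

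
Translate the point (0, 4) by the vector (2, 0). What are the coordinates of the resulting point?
(2, 4)

Translation by (2, 0):
x' = 0 + 2 = 2
y' = 4 + 0 = 4
Homogeneous matrix: [[1, 0, 2], [0, 1, 0], [0, 0, 1]]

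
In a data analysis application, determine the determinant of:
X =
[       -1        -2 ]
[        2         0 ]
det(X) = 4

For a 2×2 matrix [[a, b], [c, d]], det = a*d - b*c.
det(X) = (-1)*(0) - (-2)*(2) = 0 + 4 = 4.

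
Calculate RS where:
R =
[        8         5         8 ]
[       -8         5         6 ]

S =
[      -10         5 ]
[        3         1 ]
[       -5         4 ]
RS =
[     -105        77 ]
[       65       -11 ]

Matrix multiplication: (RS)[i][j] = sum over k of R[i][k] * S[k][j].
  (RS)[0][0] = (8)*(-10) + (5)*(3) + (8)*(-5) = -105
  (RS)[0][1] = (8)*(5) + (5)*(1) + (8)*(4) = 77
  (RS)[1][0] = (-8)*(-10) + (5)*(3) + (6)*(-5) = 65
  (RS)[1][1] = (-8)*(5) + (5)*(1) + (6)*(4) = -11
RS =
[     -105        77 ]
[       65       -11 ]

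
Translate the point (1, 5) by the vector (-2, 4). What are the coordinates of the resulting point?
(-1, 9)

Translation by (-2, 4):
x' = 1 + -2 = -1
y' = 5 + 4 = 9
Homogeneous matrix: [[1, 0, -2], [0, 1, 4], [0, 0, 1]]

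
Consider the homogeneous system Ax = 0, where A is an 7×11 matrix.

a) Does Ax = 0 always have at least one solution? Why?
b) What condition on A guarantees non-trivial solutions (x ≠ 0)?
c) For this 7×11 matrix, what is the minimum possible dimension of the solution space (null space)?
a) Yes, x = 0 is always a solution. b) When A has linearly dependent columns (rank < n). c) Minimum nullity = 4.

a) x = 0 satisfies A·0 = 0, so the zero vector is always a solution.
b) Non-trivial solutions exist iff the columns of A are linearly dependent, equivalently rank(A) < n (the number of columns).
c) By rank-nullity, rank(A) + nullity(A) = n = 11. Since A has only 7 rows, rank(A) ≤ 7, so nullity(A) ≥ 11 - 7 = 4.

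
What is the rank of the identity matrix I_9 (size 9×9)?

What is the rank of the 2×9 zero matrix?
rank(I_9) = 9, rank(0) = 0

The identity I_9 has 9 columns that are the standard basis vectors e_1, …, e_9. These are linearly independent, so all 9 columns are pivots and rank(I_9) = 9.
The 2×9 zero matrix has every entry zero, so every row is the zero row and there are no pivots; rank(0) = 0.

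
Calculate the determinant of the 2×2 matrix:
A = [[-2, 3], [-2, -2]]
10

For A = [[a, b], [c, d]], det(A) = a*d - b*c.
det(A) = (-2)*(-2) - (3)*(-2) = 4 - -6 = 10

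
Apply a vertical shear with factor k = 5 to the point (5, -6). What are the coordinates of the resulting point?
(5, 19)

Shear matrix for vertical shear with factor k = 5:
[[1, 0], [5, 1]]
Result: (5, -6) → (5, 19)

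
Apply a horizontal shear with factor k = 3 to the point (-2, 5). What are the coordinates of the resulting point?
(13, 5)

Shear matrix for horizontal shear with factor k = 3:
[[1, 3], [0, 1]]
Result: (-2, 5) → (13, 5)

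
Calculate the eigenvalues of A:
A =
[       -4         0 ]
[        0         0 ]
λ = -4, 0

Solve det(A - λI) = 0. For a 2×2 matrix the characteristic equation is λ² - (trace)λ + det = 0.
trace(A) = a + d = -4 + 0 = -4.
det(A) = a*d - b*c = (-4)*(0) - (0)*(0) = 0 - 0 = 0.
Characteristic equation: λ² - (-4)λ + (0) = 0.
Discriminant = (-4)² - 4*(0) = 16 - 0 = 16.
λ = (-4 ± √16) / 2 = (-4 ± 4) / 2 = -4, 0.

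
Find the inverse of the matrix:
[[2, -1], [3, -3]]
[[1, -1/3], [1, -2/3]]

For [[a,b],[c,d]], inverse = (1/det)·[[d,-b],[-c,a]]
det = 2·-3 - -1·3 = -3
Inverse = (1/-3)·[[-3, 1], [-3, 2]]
        = [[1, -1/3], [1, -2/3]]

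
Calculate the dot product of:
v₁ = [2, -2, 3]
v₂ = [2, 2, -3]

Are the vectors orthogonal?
-9, No

The dot product is the sum of products of corresponding components.
v₁·v₂ = (2)*(2) + (-2)*(2) + (3)*(-3) = 4 - 4 - 9 = -9.
Two vectors are orthogonal iff their dot product is 0; here the dot product is -9, so the vectors are not orthogonal.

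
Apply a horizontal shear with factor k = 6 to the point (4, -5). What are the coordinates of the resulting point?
(-26, -5)

Shear matrix for horizontal shear with factor k = 6:
[[1, 6], [0, 1]]
Result: (4, -5) → (-26, -5)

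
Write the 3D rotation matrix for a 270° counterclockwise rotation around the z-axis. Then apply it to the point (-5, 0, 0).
R = [[0, 1, 0], [-1, 0, 0], [0, 0, 1]]; R·(-5, 0, 0) = (0, 5, 0)

Rotation matrix for 270° around z-axis:
cos(270°) = 0, sin(270°) = -1
R = [[0, 1, 0], [-1, 0, 0], [0, 0, 1]]
Apply to (-5, 0, 0): R·[-5, 0, 0]ᵀ = (0, 5, 0)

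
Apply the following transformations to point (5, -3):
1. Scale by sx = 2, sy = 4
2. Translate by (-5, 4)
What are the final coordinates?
(5, -8)

Step 1: Scale (5, -3) by (sx, sy) = (2, 4) → (10, -12)
Step 2: Translate by (-5, 4) → (5, -8)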